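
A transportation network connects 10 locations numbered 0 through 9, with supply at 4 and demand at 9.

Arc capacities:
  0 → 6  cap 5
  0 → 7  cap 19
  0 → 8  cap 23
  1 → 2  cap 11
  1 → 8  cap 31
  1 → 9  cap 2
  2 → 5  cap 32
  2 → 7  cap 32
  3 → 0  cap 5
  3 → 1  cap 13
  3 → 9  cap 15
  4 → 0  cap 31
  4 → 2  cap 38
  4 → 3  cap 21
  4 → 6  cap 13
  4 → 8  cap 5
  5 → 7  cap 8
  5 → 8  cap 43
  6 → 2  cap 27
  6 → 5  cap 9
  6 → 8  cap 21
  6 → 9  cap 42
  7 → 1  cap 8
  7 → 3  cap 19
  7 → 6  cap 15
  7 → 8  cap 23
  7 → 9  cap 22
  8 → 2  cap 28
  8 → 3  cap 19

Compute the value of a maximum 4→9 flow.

augment #1: 4→3→9 bottleneck 15, total now 15
augment #2: 4→6→9 bottleneck 13, total now 28
augment #3: 4→0→6→9 bottleneck 5, total now 33
augment #4: 4→0→7→9 bottleneck 19, total now 52
augment #5: 4→2→7→9 bottleneck 3, total now 55
augment #6: 4→3→1→9 bottleneck 2, total now 57
augment #7: 4→2→7→6→9 bottleneck 15, total now 72

Maximum flow value: 72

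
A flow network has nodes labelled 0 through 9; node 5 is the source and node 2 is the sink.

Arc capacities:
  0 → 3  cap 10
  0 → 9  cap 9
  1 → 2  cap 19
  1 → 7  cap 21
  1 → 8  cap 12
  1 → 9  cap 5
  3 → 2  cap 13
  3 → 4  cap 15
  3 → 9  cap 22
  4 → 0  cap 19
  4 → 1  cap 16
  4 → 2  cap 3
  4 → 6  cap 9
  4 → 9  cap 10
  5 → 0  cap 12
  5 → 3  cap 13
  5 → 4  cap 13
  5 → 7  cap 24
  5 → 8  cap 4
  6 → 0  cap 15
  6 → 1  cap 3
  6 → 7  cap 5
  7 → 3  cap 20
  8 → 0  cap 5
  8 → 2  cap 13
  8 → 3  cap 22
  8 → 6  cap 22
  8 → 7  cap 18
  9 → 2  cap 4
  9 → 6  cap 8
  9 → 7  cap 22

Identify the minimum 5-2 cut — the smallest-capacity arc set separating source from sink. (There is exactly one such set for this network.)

Min-cut arcs: {(3,2), (4,1), (4,2), (5,8), (6,1), (9,2)} (total capacity 43)

augment #1: 5→3→2 push 13
augment #2: 5→4→2 push 3
augment #3: 5→8→2 push 4
augment #4: 5→0→9→2 push 4
augment #5: 5→4→1→2 push 10
augment #6: 5→0→3→4→1→2 push 6
augment #7: 5→0→9→6→1→2 push 2
augment #8: 5→7→3→4→6→1→2 push 1
max flow = 43; residual-reachable set from 5 gives S-side
cut edges (S→T): {(3,2), (4,1), (4,2), (5,8), (6,1), (9,2)} total cap 43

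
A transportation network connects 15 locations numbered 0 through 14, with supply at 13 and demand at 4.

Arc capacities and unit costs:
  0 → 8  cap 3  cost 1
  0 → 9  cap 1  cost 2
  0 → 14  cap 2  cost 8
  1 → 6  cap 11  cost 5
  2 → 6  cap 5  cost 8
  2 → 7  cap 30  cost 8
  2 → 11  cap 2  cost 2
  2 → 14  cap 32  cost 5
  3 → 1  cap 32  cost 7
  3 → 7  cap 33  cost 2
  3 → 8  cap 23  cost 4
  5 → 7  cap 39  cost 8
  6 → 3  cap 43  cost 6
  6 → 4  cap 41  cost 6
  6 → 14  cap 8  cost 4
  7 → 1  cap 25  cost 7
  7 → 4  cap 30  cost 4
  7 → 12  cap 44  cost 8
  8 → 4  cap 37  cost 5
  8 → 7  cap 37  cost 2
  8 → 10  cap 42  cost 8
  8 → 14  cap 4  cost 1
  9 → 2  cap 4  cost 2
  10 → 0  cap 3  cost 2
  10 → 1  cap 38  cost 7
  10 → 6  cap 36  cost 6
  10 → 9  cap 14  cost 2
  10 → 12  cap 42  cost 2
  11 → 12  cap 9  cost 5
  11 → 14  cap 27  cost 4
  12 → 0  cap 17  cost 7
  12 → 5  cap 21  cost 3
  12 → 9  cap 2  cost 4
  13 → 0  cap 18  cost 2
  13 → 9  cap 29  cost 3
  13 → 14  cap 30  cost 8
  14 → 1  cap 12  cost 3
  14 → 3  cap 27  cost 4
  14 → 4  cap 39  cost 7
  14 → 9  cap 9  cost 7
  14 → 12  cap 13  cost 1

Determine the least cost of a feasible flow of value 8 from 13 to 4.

Minimum cost for 8 units: 99

shortest-cost path #1: 13→0→8→4 push 3 @ unit cost 8 (adds 24)
shortest-cost path #2: 13→14→4 push 5 @ unit cost 15 (adds 75)
total cost = 99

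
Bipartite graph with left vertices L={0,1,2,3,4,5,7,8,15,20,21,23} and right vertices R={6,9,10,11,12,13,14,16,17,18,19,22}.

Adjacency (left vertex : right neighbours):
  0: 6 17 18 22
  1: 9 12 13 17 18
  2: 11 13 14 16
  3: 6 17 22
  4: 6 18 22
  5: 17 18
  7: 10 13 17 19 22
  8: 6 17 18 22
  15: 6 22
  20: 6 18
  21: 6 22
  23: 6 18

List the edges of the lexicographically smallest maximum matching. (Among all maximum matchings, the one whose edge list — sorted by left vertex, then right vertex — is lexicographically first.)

Lex-smallest maximum matching: {(0,6), (1,9), (2,11), (3,17), (4,18), (7,10), (8,22)}

|M| = 7 (so the lex-smallest maximum matching has 7 edges)
process left vertices in ascending order; for each, take the smallest-labelled available neighbour that still permits 7 edges overall, or leave it unmatched if none does
lex-smallest matching: {0-6, 1-9, 2-11, 3-17, 4-18, 7-10, 8-22}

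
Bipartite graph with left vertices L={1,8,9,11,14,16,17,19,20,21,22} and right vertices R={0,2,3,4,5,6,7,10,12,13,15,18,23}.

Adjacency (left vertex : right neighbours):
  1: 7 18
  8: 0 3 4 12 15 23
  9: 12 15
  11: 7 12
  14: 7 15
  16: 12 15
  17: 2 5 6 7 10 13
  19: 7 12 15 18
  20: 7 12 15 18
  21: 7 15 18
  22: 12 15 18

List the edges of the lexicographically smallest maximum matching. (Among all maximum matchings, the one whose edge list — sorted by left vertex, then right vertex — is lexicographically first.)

Lex-smallest maximum matching: {(1,7), (8,0), (9,12), (14,15), (17,2), (19,18)}

|M| = 6 (so the lex-smallest maximum matching has 6 edges)
process left vertices in ascending order; for each, take the smallest-labelled available neighbour that still permits 6 edges overall, or leave it unmatched if none does
lex-smallest matching: {1-7, 8-0, 9-12, 14-15, 17-2, 19-18}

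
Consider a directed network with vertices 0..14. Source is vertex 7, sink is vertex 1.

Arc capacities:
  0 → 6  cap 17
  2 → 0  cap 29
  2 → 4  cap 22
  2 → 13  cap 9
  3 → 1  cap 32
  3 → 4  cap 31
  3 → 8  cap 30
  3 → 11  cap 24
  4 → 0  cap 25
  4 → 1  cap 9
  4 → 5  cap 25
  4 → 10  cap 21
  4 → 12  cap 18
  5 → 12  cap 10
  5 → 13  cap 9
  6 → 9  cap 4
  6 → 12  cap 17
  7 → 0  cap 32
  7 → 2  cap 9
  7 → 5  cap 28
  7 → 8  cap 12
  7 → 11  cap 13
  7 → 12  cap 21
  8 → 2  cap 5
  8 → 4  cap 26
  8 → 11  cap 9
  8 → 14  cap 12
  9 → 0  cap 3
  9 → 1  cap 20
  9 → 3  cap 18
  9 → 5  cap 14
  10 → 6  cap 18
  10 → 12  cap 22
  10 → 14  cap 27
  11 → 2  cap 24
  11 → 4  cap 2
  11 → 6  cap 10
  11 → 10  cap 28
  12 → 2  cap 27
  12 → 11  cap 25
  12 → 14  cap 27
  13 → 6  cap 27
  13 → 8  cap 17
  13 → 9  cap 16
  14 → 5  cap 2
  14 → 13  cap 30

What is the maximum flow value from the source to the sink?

Maximum flow value: 29

augment #1: 7→2→4→1 bottleneck 9, total now 9
augment #2: 7→0→6→9→1 bottleneck 4, total now 13
augment #3: 7→5→13→9→1 bottleneck 9, total now 22
augment #4: 7→8→2→13→9→1 bottleneck 5, total now 27
augment #5: 7→8→14→13→9→1 bottleneck 2, total now 29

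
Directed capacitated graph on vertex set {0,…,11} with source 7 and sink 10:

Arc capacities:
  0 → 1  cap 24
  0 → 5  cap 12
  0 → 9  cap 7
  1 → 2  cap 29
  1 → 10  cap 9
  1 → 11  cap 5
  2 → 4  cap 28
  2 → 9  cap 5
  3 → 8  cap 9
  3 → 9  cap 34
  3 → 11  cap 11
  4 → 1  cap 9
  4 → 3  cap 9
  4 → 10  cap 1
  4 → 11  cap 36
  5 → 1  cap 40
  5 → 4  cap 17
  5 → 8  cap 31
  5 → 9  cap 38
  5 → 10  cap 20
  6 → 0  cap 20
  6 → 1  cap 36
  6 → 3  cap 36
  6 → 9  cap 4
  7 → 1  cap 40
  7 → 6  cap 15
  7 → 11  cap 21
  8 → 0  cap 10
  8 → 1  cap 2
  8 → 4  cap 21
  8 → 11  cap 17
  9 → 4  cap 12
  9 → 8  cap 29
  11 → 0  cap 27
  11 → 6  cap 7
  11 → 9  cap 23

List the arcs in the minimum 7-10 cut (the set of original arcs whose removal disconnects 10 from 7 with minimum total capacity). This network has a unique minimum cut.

Min-cut arcs: {(0,5), (1,10), (4,10)} (total capacity 22)

augment #1: 7→1→10 push 9
augment #2: 7→1→2→4→10 push 1
augment #3: 7→6→0→5→10 push 12
max flow = 22; residual-reachable set from 7 gives S-side
cut edges (S→T): {(0,5), (1,10), (4,10)} total cap 22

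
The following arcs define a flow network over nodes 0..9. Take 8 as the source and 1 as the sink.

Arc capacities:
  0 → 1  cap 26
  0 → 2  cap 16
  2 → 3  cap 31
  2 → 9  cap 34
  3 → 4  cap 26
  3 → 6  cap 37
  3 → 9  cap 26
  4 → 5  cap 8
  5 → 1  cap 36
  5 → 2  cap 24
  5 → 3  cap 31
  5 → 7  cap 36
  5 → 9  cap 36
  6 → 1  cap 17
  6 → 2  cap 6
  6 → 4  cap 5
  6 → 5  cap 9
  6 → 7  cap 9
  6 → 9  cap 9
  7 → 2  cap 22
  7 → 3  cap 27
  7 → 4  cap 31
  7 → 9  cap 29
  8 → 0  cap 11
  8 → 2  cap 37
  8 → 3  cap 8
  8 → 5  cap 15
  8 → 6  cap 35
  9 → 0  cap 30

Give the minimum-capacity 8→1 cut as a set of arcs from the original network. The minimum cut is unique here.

augment #1: 8→0→1 push 11
augment #2: 8→5→1 push 15
augment #3: 8→6→1 push 17
augment #4: 8→6→5→1 push 9
augment #5: 8→2→9→0→1 push 15
augment #6: 8→3→4→5→1 push 8
max flow = 75; residual-reachable set from 8 gives S-side
cut edges (S→T): {(0,1), (4,5), (6,1), (6,5), (8,5)} total cap 75

Min-cut arcs: {(0,1), (4,5), (6,1), (6,5), (8,5)} (total capacity 75)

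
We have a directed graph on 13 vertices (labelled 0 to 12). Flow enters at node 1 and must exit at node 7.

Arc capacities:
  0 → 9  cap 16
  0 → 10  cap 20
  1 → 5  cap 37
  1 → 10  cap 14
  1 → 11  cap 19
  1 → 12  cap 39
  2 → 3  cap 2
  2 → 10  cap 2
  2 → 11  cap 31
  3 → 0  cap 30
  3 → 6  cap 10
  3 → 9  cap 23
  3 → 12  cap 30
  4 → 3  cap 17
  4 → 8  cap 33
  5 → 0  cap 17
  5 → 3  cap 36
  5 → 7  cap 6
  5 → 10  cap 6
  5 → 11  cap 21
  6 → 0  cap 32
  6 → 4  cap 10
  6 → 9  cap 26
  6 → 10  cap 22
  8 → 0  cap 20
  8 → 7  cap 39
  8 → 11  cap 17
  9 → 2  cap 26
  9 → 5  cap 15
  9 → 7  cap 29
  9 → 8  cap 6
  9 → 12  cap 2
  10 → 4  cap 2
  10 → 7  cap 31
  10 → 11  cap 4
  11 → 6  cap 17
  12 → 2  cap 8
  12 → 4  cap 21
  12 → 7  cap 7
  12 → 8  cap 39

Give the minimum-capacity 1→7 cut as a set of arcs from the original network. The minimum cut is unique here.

augment #1: 1→5→7 push 6
augment #2: 1→10→7 push 14
augment #3: 1→12→7 push 7
augment #4: 1→5→10→7 push 6
augment #5: 1→12→8→7 push 32
augment #6: 1→5→0→9→7 push 16
augment #7: 1→5→0→10→7 push 1
augment #8: 1→5→3→9→7 push 8
augment #9: 1→11→6→9→7 push 5
augment #10: 1→11→6→10→7 push 10
augment #11: 1→11→6→4→8→7 push 2
max flow = 107; residual-reachable set from 1 gives S-side
cut edges (S→T): {(1,5), (1,10), (1,12), (11,6)} total cap 107

Min-cut arcs: {(1,5), (1,10), (1,12), (11,6)} (total capacity 107)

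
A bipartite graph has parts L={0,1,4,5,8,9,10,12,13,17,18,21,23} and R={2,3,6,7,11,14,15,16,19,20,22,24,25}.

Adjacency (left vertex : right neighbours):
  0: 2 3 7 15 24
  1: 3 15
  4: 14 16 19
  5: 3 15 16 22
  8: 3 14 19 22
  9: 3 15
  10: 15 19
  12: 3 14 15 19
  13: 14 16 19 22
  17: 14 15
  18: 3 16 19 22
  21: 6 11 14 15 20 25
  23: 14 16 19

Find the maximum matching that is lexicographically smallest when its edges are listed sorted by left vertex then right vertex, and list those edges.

Lex-smallest maximum matching: {(0,2), (1,3), (4,14), (5,15), (8,19), (13,16), (18,22), (21,6)}

|M| = 8 (so the lex-smallest maximum matching has 8 edges)
process left vertices in ascending order; for each, take the smallest-labelled available neighbour that still permits 8 edges overall, or leave it unmatched if none does
lex-smallest matching: {0-2, 1-3, 4-14, 5-15, 8-19, 13-16, 18-22, 21-6}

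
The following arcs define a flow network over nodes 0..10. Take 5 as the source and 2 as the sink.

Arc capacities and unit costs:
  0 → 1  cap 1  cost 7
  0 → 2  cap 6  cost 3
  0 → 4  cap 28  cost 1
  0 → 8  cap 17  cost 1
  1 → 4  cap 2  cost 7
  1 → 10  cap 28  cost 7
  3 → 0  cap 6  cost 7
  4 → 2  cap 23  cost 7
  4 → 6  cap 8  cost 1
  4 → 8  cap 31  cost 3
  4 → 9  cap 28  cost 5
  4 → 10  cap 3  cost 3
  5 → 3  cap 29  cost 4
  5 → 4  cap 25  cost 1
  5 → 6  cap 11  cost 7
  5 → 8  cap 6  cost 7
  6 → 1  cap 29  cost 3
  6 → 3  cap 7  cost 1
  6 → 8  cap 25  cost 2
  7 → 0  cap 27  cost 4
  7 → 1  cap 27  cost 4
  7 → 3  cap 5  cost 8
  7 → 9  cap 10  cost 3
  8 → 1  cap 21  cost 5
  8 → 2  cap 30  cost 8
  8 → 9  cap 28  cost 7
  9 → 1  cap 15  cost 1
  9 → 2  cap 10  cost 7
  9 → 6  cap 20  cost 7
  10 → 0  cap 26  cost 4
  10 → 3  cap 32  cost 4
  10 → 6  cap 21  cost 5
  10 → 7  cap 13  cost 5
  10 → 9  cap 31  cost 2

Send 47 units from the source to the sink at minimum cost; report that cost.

Minimum cost for 47 units: 552

shortest-cost path #1: 5→4→2 push 23 @ unit cost 8 (adds 184)
shortest-cost path #2: 5→4→10→0→2 push 2 @ unit cost 11 (adds 22)
shortest-cost path #3: 5→3→0→2 push 4 @ unit cost 14 (adds 56)
shortest-cost path #4: 5→8→2 push 6 @ unit cost 15 (adds 90)
shortest-cost path #5: 5→3→0→10→4→8→2 push 2 @ unit cost 15 (adds 30)
shortest-cost path #6: 5→6→8→2 push 10 @ unit cost 17 (adds 170)
total cost = 552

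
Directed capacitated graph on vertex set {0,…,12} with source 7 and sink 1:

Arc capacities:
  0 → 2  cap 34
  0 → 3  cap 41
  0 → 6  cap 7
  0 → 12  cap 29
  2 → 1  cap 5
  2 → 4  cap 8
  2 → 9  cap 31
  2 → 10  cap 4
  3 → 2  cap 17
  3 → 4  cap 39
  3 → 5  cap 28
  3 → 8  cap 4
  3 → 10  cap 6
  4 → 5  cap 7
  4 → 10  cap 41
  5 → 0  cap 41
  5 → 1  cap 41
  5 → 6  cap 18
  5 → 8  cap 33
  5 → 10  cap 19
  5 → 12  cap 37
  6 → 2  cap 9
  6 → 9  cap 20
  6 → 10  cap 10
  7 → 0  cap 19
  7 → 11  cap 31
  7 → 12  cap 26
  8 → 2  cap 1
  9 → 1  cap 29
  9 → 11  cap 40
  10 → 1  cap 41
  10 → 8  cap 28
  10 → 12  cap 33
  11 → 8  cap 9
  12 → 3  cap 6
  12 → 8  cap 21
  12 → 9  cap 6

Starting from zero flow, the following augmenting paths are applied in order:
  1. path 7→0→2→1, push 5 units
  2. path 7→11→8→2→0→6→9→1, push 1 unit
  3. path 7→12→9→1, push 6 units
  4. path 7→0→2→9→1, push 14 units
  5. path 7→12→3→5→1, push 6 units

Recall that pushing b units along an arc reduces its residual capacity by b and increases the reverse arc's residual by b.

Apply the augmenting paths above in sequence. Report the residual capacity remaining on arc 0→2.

Residual capacity of (0,2): 16

after path 1 (7→0→2→1, push 5): res(0,2)=29
after path 2 (7→11→8→2→0→6→9→1, push 1): res(0,2)=30
after path 3 (7→12→9→1, push 6): res(0,2)=30
after path 4 (7→0→2→9→1, push 14): res(0,2)=16
after path 5 (7→12→3→5→1, push 6): res(0,2)=16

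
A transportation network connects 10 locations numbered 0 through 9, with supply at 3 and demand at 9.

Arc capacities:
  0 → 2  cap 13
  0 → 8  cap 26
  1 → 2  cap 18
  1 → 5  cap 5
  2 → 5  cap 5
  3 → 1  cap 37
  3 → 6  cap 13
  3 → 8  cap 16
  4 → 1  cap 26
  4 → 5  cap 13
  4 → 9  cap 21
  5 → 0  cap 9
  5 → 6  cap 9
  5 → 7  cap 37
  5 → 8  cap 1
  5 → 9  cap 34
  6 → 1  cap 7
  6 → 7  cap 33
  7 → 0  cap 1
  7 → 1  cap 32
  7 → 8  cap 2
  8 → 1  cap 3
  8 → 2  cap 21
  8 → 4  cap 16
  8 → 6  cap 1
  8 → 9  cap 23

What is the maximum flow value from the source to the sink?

augment #1: 3→8→9 bottleneck 16, total now 16
augment #2: 3→1→5→9 bottleneck 5, total now 21
augment #3: 3→1→2→5→9 bottleneck 5, total now 26
augment #4: 3→6→7→8→9 bottleneck 2, total now 28
augment #5: 3→6→7→0→8→9 bottleneck 1, total now 29

Maximum flow value: 29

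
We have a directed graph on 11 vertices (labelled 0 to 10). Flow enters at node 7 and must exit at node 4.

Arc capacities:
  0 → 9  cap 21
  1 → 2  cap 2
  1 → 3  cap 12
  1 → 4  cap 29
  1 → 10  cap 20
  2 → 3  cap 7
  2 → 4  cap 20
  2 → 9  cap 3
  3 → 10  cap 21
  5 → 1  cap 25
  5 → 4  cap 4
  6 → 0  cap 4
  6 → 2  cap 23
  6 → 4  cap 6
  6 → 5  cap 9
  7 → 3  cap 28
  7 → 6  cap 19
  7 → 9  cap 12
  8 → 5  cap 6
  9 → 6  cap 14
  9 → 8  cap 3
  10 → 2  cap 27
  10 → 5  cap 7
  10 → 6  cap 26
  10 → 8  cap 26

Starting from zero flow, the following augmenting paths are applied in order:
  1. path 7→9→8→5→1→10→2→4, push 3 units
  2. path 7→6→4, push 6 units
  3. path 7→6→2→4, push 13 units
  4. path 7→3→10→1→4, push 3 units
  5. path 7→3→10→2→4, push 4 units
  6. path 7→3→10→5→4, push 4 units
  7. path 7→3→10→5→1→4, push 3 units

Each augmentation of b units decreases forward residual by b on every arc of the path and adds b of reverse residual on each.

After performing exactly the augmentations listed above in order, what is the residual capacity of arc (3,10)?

after path 1 (7→9→8→5→1→10→2→4, push 3): res(3,10)=21
after path 2 (7→6→4, push 6): res(3,10)=21
after path 3 (7→6→2→4, push 13): res(3,10)=21
after path 4 (7→3→10→1→4, push 3): res(3,10)=18
after path 5 (7→3→10→2→4, push 4): res(3,10)=14
after path 6 (7→3→10→5→4, push 4): res(3,10)=10
after path 7 (7→3→10→5→1→4, push 3): res(3,10)=7

Residual capacity of (3,10): 7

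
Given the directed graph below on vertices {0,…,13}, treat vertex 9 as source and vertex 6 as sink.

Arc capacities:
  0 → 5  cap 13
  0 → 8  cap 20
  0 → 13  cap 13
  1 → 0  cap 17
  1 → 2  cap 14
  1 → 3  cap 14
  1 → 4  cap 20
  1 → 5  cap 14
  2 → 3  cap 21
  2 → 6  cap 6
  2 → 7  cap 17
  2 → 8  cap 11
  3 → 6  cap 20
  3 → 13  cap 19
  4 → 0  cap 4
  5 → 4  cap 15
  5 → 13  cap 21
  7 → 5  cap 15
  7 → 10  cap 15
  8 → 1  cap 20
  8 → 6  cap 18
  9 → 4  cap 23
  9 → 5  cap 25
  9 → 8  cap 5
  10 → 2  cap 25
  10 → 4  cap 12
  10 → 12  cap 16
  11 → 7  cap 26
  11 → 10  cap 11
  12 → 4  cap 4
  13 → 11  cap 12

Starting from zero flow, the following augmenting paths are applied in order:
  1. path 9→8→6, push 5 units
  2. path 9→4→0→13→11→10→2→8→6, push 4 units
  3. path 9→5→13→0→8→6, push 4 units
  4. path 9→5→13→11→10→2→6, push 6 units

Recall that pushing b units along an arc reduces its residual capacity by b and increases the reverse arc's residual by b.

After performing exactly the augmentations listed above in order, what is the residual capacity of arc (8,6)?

after path 1 (9→8→6, push 5): res(8,6)=13
after path 2 (9→4→0→13→11→10→2→8→6, push 4): res(8,6)=9
after path 3 (9→5→13→0→8→6, push 4): res(8,6)=5
after path 4 (9→5→13→11→10→2→6, push 6): res(8,6)=5

Residual capacity of (8,6): 5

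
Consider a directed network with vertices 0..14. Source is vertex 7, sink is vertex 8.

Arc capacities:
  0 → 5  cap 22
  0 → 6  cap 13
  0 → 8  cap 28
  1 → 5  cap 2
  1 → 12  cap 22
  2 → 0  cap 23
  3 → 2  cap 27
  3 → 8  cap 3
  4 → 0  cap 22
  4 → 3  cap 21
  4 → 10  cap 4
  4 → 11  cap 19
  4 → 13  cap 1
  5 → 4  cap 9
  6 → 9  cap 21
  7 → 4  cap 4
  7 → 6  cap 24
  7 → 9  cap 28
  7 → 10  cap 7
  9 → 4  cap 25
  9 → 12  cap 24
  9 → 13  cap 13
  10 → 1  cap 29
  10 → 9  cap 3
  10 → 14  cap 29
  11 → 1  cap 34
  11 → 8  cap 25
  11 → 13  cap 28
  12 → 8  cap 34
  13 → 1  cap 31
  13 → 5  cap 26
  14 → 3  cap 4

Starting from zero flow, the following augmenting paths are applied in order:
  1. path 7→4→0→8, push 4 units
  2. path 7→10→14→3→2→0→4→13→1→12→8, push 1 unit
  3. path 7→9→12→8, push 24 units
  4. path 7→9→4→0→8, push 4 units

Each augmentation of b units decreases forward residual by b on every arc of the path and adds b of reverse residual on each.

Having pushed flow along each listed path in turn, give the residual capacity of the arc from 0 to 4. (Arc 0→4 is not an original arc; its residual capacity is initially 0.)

Residual capacity of (0,4): 7

after path 1 (7→4→0→8, push 4): res(0,4)=4
after path 2 (7→10→14→3→2→0→4→13→1→12→8, push 1): res(0,4)=3
after path 3 (7→9→12→8, push 24): res(0,4)=3
after path 4 (7→9→4→0→8, push 4): res(0,4)=7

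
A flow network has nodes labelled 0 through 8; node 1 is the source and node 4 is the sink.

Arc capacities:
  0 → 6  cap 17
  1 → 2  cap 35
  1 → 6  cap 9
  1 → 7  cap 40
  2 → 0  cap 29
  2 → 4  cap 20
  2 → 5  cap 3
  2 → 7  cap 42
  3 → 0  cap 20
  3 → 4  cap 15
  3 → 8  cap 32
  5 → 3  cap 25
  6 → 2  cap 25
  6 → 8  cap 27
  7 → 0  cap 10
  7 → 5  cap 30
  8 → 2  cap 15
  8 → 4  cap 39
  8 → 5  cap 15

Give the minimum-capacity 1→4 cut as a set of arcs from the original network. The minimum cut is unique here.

Min-cut arcs: {(0,6), (1,6), (2,4), (5,3)} (total capacity 71)

augment #1: 1→2→4 push 20
augment #2: 1→6→8→4 push 9
augment #3: 1→2→5→3→4 push 3
augment #4: 1→7→5→3→4 push 12
augment #5: 1→2→0→6→8→4 push 12
augment #6: 1→7→0→6→8→4 push 5
augment #7: 1→7→5→3→8→4 push 10
max flow = 71; residual-reachable set from 1 gives S-side
cut edges (S→T): {(0,6), (1,6), (2,4), (5,3)} total cap 71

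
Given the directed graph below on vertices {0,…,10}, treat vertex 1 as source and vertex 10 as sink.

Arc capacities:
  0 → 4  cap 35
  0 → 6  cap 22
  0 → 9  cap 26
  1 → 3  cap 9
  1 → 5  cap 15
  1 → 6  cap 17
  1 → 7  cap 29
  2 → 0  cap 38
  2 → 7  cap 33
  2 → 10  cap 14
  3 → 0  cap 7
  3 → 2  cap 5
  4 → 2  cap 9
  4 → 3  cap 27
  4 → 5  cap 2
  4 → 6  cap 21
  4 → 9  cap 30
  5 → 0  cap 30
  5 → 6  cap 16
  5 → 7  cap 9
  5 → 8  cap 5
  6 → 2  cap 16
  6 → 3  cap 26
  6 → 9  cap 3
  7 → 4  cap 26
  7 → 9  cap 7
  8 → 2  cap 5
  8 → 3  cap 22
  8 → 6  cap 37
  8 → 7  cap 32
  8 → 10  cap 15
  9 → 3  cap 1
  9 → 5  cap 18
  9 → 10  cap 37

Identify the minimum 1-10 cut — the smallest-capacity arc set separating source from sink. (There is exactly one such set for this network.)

augment #1: 1→3→2→10 push 5
augment #2: 1→5→8→10 push 5
augment #3: 1→6→2→10 push 9
augment #4: 1→6→9→10 push 3
augment #5: 1→7→9→10 push 7
augment #6: 1→3→0→9→10 push 4
augment #7: 1→5→0→9→10 push 10
augment #8: 1→7→4→9→10 push 13
max flow = 56; residual-reachable set from 1 gives S-side
cut edges (S→T): {(2,10), (5,8), (9,10)} total cap 56

Min-cut arcs: {(2,10), (5,8), (9,10)} (total capacity 56)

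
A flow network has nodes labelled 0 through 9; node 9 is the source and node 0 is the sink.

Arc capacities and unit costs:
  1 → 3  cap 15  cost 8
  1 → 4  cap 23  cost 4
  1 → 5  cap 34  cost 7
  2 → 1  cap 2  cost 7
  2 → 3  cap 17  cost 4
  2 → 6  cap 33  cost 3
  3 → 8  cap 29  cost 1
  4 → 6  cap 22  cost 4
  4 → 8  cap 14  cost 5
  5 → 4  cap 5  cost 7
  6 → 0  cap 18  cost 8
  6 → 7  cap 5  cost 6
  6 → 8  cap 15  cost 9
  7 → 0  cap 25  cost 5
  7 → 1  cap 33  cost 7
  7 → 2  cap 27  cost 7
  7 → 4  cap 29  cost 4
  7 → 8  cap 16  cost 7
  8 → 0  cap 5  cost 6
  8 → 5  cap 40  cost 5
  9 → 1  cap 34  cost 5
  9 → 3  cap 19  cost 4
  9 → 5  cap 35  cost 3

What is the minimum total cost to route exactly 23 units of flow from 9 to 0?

Minimum cost for 23 units: 433

shortest-cost path #1: 9→3→8→0 push 5 @ unit cost 11 (adds 55)
shortest-cost path #2: 9→1→4→6→0 push 18 @ unit cost 21 (adds 378)
total cost = 433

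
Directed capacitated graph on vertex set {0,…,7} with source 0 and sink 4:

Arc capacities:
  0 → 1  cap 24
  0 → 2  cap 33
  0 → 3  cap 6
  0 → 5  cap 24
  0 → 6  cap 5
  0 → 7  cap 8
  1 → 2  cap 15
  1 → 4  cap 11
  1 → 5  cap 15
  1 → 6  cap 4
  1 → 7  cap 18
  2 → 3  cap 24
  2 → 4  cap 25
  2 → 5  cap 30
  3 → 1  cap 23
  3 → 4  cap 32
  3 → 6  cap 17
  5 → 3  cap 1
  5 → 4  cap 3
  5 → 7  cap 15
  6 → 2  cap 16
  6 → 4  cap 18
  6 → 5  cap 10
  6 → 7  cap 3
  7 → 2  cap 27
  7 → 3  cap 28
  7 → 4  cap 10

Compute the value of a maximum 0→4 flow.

Maximum flow value: 95

augment #1: 0→1→4 bottleneck 11, total now 11
augment #2: 0→2→4 bottleneck 25, total now 36
augment #3: 0→3→4 bottleneck 6, total now 42
augment #4: 0→5→4 bottleneck 3, total now 45
augment #5: 0→6→4 bottleneck 5, total now 50
augment #6: 0→7→4 bottleneck 8, total now 58
augment #7: 0→1→6→4 bottleneck 4, total now 62
augment #8: 0→1→7→4 bottleneck 2, total now 64
augment #9: 0→2→3→4 bottleneck 8, total now 72
augment #10: 0→5→3→4 bottleneck 1, total now 73
augment #11: 0→1→2→3→4 bottleneck 7, total now 80
augment #12: 0→5→7→3→4 bottleneck 10, total now 90
augment #13: 0→5→7→3→6→4 bottleneck 5, total now 95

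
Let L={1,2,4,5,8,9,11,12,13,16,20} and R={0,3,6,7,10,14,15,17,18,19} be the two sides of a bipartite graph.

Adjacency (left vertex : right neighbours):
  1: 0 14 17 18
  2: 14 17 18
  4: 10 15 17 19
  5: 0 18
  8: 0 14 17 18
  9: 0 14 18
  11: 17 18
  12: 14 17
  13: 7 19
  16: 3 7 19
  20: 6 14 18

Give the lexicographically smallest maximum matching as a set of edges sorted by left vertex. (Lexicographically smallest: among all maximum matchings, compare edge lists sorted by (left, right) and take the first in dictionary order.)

Lex-smallest maximum matching: {(1,0), (2,14), (4,10), (5,18), (8,17), (13,7), (16,3), (20,6)}

|M| = 8 (so the lex-smallest maximum matching has 8 edges)
process left vertices in ascending order; for each, take the smallest-labelled available neighbour that still permits 8 edges overall, or leave it unmatched if none does
lex-smallest matching: {1-0, 2-14, 4-10, 5-18, 8-17, 13-7, 16-3, 20-6}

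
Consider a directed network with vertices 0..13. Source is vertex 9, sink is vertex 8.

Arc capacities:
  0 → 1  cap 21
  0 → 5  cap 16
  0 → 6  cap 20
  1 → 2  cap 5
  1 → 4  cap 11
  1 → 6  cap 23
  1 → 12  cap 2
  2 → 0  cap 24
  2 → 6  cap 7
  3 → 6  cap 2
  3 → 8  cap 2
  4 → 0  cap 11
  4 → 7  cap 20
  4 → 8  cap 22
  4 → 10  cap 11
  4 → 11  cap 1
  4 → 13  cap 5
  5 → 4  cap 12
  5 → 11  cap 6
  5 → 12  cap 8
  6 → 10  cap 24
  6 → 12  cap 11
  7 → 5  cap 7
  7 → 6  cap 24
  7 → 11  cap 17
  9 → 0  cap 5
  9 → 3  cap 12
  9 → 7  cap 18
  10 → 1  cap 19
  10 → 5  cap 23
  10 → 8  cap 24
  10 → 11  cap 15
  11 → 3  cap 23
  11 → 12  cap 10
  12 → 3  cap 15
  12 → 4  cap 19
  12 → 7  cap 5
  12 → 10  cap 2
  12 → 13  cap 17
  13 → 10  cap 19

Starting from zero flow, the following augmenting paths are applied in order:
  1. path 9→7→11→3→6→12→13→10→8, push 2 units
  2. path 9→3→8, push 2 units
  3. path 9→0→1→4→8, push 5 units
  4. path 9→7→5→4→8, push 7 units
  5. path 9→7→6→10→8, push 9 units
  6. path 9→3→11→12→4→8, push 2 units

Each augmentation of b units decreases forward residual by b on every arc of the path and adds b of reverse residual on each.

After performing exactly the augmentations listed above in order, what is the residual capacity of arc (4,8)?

after path 1 (9→7→11→3→6→12→13→10→8, push 2): res(4,8)=22
after path 2 (9→3→8, push 2): res(4,8)=22
after path 3 (9→0→1→4→8, push 5): res(4,8)=17
after path 4 (9→7→5→4→8, push 7): res(4,8)=10
after path 5 (9→7→6→10→8, push 9): res(4,8)=10
after path 6 (9→3→11→12→4→8, push 2): res(4,8)=8

Residual capacity of (4,8): 8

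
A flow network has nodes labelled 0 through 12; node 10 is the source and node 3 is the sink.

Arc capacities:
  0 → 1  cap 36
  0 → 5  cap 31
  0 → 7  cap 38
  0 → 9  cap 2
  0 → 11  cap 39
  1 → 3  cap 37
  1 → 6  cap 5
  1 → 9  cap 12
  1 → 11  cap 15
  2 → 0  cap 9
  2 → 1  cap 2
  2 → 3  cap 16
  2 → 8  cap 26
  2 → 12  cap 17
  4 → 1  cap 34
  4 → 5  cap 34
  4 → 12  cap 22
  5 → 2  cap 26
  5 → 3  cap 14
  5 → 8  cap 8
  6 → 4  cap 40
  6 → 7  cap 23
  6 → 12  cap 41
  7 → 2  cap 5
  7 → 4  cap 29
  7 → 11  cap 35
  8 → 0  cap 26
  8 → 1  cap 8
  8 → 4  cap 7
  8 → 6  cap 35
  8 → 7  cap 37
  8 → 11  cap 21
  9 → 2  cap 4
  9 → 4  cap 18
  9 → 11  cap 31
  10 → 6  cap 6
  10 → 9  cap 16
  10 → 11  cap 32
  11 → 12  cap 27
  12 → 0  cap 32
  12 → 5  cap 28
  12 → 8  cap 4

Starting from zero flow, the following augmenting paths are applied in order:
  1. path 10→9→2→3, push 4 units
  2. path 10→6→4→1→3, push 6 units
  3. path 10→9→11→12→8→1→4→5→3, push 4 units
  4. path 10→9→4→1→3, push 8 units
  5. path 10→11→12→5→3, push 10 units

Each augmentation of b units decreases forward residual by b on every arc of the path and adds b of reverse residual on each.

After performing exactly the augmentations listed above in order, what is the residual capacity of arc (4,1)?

Residual capacity of (4,1): 24

after path 1 (10→9→2→3, push 4): res(4,1)=34
after path 2 (10→6→4→1→3, push 6): res(4,1)=28
after path 3 (10→9→11→12→8→1→4→5→3, push 4): res(4,1)=32
after path 4 (10→9→4→1→3, push 8): res(4,1)=24
after path 5 (10→11→12→5→3, push 10): res(4,1)=24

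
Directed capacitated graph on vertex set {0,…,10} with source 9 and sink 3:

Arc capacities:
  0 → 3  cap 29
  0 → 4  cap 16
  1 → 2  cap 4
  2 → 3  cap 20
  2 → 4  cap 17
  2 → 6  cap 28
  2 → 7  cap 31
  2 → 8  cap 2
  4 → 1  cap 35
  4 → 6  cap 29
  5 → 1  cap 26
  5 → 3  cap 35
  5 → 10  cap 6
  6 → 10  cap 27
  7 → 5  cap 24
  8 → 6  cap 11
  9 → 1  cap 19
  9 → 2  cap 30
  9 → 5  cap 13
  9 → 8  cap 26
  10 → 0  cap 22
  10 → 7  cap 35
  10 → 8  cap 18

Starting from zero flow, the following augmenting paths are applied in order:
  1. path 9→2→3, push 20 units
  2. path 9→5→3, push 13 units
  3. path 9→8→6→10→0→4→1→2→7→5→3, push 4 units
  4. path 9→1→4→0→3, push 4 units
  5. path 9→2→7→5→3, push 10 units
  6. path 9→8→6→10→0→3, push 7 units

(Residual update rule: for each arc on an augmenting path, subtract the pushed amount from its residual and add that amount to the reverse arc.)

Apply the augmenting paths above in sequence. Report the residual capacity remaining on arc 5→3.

Residual capacity of (5,3): 8

after path 1 (9→2→3, push 20): res(5,3)=35
after path 2 (9→5→3, push 13): res(5,3)=22
after path 3 (9→8→6→10→0→4→1→2→7→5→3, push 4): res(5,3)=18
after path 4 (9→1→4→0→3, push 4): res(5,3)=18
after path 5 (9→2→7→5→3, push 10): res(5,3)=8
after path 6 (9→8→6→10→0→3, push 7): res(5,3)=8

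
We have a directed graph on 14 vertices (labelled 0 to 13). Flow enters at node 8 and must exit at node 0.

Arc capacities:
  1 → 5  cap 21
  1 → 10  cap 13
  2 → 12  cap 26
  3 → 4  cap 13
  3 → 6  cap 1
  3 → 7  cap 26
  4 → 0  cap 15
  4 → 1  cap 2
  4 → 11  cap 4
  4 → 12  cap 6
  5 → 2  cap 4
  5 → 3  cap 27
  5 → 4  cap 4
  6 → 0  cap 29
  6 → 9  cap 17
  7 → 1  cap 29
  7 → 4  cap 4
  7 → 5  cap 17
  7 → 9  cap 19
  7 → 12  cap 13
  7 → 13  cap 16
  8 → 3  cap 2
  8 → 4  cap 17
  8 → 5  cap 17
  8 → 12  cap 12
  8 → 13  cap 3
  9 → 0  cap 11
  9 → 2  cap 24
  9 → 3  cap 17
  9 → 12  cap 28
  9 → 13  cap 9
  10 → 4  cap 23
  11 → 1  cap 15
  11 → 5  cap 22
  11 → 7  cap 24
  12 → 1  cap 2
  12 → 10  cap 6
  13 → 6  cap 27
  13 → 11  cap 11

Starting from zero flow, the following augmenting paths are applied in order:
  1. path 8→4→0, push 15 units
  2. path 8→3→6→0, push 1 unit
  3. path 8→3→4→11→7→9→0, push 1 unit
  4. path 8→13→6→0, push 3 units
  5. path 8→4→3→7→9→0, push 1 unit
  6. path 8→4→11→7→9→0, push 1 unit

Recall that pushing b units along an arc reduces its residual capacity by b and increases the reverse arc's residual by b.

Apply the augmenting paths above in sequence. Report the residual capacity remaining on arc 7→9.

Residual capacity of (7,9): 16

after path 1 (8→4→0, push 15): res(7,9)=19
after path 2 (8→3→6→0, push 1): res(7,9)=19
after path 3 (8→3→4→11→7→9→0, push 1): res(7,9)=18
after path 4 (8→13→6→0, push 3): res(7,9)=18
after path 5 (8→4→3→7→9→0, push 1): res(7,9)=17
after path 6 (8→4→11→7→9→0, push 1): res(7,9)=16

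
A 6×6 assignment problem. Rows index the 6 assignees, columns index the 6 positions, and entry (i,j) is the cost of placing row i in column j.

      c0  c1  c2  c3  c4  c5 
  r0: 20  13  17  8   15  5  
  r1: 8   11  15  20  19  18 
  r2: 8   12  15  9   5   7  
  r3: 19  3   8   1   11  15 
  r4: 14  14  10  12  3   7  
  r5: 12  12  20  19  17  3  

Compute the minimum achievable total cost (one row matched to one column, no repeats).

Minimum assignment cost: 37

optimal assignment: row0→col3 (cost 8), row1→col0 (cost 8), row2→col4 (cost 5), row3→col1 (cost 3), row4→col2 (cost 10), row5→col5 (cost 3)
total = 8 + 8 + 5 + 3 + 10 + 3 = 37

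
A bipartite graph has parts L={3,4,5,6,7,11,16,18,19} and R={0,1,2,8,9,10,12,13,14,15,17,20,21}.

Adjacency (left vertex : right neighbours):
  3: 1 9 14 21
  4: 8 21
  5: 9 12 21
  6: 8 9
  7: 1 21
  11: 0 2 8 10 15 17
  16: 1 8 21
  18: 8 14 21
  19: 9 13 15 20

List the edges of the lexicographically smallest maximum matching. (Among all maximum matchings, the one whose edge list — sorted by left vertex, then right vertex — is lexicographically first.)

Lex-smallest maximum matching: {(3,1), (4,8), (5,12), (6,9), (7,21), (11,0), (18,14), (19,13)}

|M| = 8 (so the lex-smallest maximum matching has 8 edges)
process left vertices in ascending order; for each, take the smallest-labelled available neighbour that still permits 8 edges overall, or leave it unmatched if none does
lex-smallest matching: {3-1, 4-8, 5-12, 6-9, 7-21, 11-0, 18-14, 19-13}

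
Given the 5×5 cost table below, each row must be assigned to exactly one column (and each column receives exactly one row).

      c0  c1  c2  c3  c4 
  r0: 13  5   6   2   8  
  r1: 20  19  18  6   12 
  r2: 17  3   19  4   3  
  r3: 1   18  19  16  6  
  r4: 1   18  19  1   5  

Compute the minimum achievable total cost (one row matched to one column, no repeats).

optimal assignment: row0→col2 (cost 6), row1→col3 (cost 6), row2→col1 (cost 3), row3→col0 (cost 1), row4→col4 (cost 5)
total = 6 + 6 + 3 + 1 + 5 = 21

Minimum assignment cost: 21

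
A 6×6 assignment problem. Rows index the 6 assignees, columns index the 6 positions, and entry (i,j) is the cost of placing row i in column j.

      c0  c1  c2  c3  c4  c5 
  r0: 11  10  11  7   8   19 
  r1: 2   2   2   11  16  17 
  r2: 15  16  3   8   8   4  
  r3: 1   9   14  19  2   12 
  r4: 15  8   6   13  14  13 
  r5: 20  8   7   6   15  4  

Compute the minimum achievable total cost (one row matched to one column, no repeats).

Minimum assignment cost: 26

optimal assignment: row0→col3 (cost 7), row1→col0 (cost 2), row2→col2 (cost 3), row3→col4 (cost 2), row4→col1 (cost 8), row5→col5 (cost 4)
total = 7 + 2 + 3 + 2 + 8 + 4 = 26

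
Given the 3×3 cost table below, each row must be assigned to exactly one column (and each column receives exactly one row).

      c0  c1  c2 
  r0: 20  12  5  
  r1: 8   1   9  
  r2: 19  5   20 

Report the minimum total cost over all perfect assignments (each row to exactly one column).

optimal assignment: row0→col2 (cost 5), row1→col0 (cost 8), row2→col1 (cost 5)
total = 5 + 8 + 5 = 18

Minimum assignment cost: 18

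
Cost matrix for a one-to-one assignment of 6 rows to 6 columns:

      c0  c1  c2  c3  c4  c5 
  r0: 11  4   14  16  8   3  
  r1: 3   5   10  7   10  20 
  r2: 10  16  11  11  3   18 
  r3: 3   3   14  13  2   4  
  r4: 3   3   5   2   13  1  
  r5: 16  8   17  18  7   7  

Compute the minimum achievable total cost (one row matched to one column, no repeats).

one of 7 optimal assignments: row0→col1 (cost 4), row1→col0 (cost 3), row2→col2 (cost 11), row3→col4 (cost 2), row4→col3 (cost 2), row5→col5 (cost 7)
total = 4 + 3 + 11 + 2 + 2 + 7 = 29

Minimum assignment cost: 29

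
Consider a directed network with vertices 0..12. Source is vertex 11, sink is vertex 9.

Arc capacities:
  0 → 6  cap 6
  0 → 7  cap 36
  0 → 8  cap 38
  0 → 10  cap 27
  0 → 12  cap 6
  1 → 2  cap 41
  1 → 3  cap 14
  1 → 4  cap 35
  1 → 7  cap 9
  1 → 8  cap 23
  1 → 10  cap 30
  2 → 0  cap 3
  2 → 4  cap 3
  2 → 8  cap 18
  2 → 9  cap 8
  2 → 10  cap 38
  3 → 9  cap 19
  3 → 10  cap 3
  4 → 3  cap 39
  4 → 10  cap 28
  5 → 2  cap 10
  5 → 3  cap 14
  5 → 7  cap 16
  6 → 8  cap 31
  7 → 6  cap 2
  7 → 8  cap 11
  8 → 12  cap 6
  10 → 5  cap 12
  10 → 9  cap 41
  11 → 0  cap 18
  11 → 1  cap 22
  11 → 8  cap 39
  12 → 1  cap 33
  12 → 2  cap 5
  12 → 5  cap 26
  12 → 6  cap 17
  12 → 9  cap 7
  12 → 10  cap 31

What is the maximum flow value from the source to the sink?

augment #1: 11→0→10→9 bottleneck 18, total now 18
augment #2: 11→1→2→9 bottleneck 8, total now 26
augment #3: 11→1→3→9 bottleneck 14, total now 40
augment #4: 11→8→12→9 bottleneck 6, total now 46

Maximum flow value: 46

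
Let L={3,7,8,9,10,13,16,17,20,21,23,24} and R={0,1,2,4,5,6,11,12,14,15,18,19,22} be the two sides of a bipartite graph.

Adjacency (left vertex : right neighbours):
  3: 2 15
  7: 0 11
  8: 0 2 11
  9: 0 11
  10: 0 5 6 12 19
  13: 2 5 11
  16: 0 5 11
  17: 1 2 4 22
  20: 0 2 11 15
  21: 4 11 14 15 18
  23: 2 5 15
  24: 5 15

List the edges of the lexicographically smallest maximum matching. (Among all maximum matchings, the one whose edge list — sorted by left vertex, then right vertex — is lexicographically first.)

Lex-smallest maximum matching: {(3,2), (7,0), (8,11), (10,6), (13,5), (17,1), (20,15), (21,4)}

|M| = 8 (so the lex-smallest maximum matching has 8 edges)
process left vertices in ascending order; for each, take the smallest-labelled available neighbour that still permits 8 edges overall, or leave it unmatched if none does
lex-smallest matching: {3-2, 7-0, 8-11, 10-6, 13-5, 17-1, 20-15, 21-4}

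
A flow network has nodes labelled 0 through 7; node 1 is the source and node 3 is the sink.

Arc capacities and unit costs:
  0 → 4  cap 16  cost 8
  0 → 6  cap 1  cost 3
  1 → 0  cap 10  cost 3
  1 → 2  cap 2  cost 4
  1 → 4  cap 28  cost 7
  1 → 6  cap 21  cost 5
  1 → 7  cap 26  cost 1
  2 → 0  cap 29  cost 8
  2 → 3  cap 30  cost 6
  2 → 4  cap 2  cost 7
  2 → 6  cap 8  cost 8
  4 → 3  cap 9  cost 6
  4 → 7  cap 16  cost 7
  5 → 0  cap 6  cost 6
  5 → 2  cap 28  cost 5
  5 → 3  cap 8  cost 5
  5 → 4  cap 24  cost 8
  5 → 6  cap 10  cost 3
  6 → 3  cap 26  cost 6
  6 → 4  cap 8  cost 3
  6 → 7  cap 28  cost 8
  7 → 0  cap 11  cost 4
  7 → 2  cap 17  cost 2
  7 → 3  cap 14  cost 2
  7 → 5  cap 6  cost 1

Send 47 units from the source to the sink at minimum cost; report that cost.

Minimum cost for 47 units: 367

shortest-cost path #1: 1→7→3 push 14 @ unit cost 3 (adds 42)
shortest-cost path #2: 1→7→5→3 push 6 @ unit cost 7 (adds 42)
shortest-cost path #3: 1→7→2→3 push 6 @ unit cost 9 (adds 54)
shortest-cost path #4: 1→2→3 push 2 @ unit cost 10 (adds 20)
shortest-cost path #5: 1→6→3 push 19 @ unit cost 11 (adds 209)
total cost = 367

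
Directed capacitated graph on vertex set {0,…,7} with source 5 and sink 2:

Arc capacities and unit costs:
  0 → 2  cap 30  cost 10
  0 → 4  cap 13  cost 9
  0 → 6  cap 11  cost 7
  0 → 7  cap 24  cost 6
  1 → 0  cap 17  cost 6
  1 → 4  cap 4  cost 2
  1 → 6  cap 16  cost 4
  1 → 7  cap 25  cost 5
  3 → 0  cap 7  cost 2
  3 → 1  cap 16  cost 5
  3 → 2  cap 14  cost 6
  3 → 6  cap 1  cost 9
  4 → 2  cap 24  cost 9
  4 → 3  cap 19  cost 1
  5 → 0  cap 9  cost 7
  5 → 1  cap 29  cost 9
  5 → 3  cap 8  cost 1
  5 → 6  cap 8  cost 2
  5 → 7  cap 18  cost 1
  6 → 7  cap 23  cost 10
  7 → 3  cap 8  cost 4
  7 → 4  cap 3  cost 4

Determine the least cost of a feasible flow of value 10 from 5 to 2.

Minimum cost for 10 units: 78

shortest-cost path #1: 5→3→2 push 8 @ unit cost 7 (adds 56)
shortest-cost path #2: 5→7→3→2 push 2 @ unit cost 11 (adds 22)
total cost = 78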